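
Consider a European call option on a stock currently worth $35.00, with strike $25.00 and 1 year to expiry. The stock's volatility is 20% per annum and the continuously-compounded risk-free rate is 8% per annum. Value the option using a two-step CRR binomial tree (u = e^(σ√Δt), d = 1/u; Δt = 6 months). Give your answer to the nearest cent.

$11.92

CRR parameters: u = e^(σ√Δt) = e^(0.2·√0.5) = 1.1519, d = 1/u = 0.8681
Per-period rate: rΔt = 0.08·0.5 = 0.04, so R = e^0.04 = 1.0408
Risk-neutral probability p = (e^0.04 − 0.8681)/(1.1519 − 0.8681) = 0.1727/0.2838 = 0.6085
Terminal stock prices: S_uu = 46.44, S_ud = 35, S_dd = 26.38
Terminal payoffs (S − K): max(21.44, 0) = 21.44, max(10, 0) = 10, max(1.377, 0) = 1.377
Node u (S = 40.32): V_u = e^(−0.04)·[0.6085·21.4414 + 0.3915·10.0000] = 16.2971
Node d (S = 30.38): V_d = e^(−0.04)·[0.6085·10.0000 + 0.3915·1.3773] = 6.3646
Node 0 (S = 35): V_0 = e^(−0.04)·[0.6085·16.2971 + 0.3915·6.3646] = 11.9221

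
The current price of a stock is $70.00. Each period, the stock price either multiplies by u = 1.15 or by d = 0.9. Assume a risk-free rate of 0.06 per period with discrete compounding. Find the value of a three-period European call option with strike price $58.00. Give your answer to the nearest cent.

Risk-neutral probability p = (1 + 0.06 − 0.9)/(1.15 − 0.9) = 0.1600/0.2500 = 0.6400
Terminal stock prices: S_uuu = 106.5, S_uud = 83.32, S_udd = 65.2, S_ddd = 51.03
Terminal payoffs (S − K): max(48.46, 0) = 48.46, max(25.32, 0) = 25.32, max(7.205, 0) = 7.205, max(-6.97, 0) = 0
Node uu (S = 92.57): V_uu = 1/1.06·[0.6400·48.4612 + 0.3600·25.3175] = 37.8580
Node ud (S = 72.45): V_ud = 1/1.06·[0.6400·25.3175 + 0.3600·7.2050] = 17.7330
Node dd (S = 56.7): V_dd = 1/1.06·[0.6400·7.2050 + 0.3600·0.0000] = 4.3502
Node u (S = 80.5): V_u = 1/1.06·[0.6400·37.8580 + 0.3600·17.7330] = 28.8802
Node d (S = 63): V_d = 1/1.06·[0.6400·17.7330 + 0.3600·4.3502] = 12.1842
Node 0 (S = 70): V_0 = 1/1.06·[0.6400·28.8802 + 0.3600·12.1842] = 21.5751

$21.58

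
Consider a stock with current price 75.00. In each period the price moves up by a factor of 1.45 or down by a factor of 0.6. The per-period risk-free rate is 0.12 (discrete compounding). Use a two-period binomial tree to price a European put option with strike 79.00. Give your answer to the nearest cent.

Risk-neutral probability p = (1 + 0.12 − 0.6)/(1.45 − 0.6) = 0.5200/0.8500 = 0.6118
Terminal stock prices: S_uu = 157.7, S_ud = 65.25, S_dd = 27
Terminal payoffs (K − S): max(-78.69, 0) = 0, max(13.75, 0) = 13.75, max(52, 0) = 52
Node u (S = 108.8): V_u = 1/1.12·[0.6118·0.0000 + 0.3882·13.7500] = 4.7663
Node d (S = 45): V_d = 1/1.12·[0.6118·13.7500 + 0.3882·52.0000] = 25.5357
Node 0 (S = 75): V_0 = 1/1.12·[0.6118·4.7663 + 0.3882·25.5357] = 11.4551

11.46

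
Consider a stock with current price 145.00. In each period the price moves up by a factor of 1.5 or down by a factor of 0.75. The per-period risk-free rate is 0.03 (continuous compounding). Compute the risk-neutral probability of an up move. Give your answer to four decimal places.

p = 0.3739

Risk-neutral probability p = (e^0.03 − 0.75)/(1.5 − 0.75) = 0.2805/0.7500 = 0.3739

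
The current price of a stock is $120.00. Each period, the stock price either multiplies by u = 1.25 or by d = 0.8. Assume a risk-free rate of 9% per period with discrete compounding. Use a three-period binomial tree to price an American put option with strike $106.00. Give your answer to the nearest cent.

Risk-neutral probability p = (1 + 0.09 − 0.8)/(1.25 − 0.8) = 0.2900/0.4500 = 0.6444
Terminal stock prices: S_uuu = 234.4, S_uud = 150, S_udd = 96, S_ddd = 61.44
Terminal payoffs (K − S): max(-128.4, 0) = 0, max(-44, 0) = 0, max(10, 0) = 10, max(44.56, 0) = 44.56
Node uu (S = 187.5): continuation = 1/1.09·[0.6444·0.0000 + 0.3556·0.0000] = 0.0000; exercise value = 0.0000 ≤ continuation, so V_uu = 0.0000
Node ud (S = 120): continuation = 1/1.09·[0.6444·0.0000 + 0.3556·10.0000] = 3.2620; exercise value = 0.0000 ≤ continuation, so V_ud = 3.2620
Node dd (S = 76.8): continuation = 1/1.09·[0.6444·10.0000 + 0.3556·44.5600] = 20.4477; exercise value = 29.2000 > continuation, so V_dd = 29.2000 (exercise)
Node u (S = 150): continuation = 1/1.09·[0.6444·0.0000 + 0.3556·3.2620] = 1.0640; exercise value = 0.0000 ≤ continuation, so V_u = 1.0640
Node d (S = 96): continuation = 1/1.09·[0.6444·3.2620 + 0.3556·29.2000] = 11.4536; exercise value = 10.0000 ≤ continuation, so V_d = 11.4536
Node 0 (S = 120): continuation = 1/1.09·[0.6444·1.0640 + 0.3556·11.4536] = 4.3652; exercise value = 0.0000 ≤ continuation, so V_0 = 4.3652

$4.37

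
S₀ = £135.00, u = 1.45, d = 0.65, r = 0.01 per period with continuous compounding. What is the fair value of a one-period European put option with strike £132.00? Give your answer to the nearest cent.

£24.09

Risk-neutral probability p = (e^0.01 − 0.65)/(1.45 − 0.65) = 0.3601/0.8000 = 0.4501
Terminal stock prices: S_u = 195.8, S_d = 87.75
Terminal payoffs (K − S): max(-63.75, 0) = 0, max(44.25, 0) = 44.25
Node 0 (S = 135): V_0 = e^(−0.01)·[0.4501·0.0000 + 0.5499·44.2500] = 24.0926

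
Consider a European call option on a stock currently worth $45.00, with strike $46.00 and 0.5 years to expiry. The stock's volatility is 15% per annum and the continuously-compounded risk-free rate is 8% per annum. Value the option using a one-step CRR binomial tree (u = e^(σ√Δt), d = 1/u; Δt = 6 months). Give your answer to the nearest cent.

$2.58

CRR parameters: u = e^(σ√Δt) = e^(0.15·√0.5) = 1.1119, d = 1/u = 0.8994
Per-period rate: rΔt = 0.08·0.5 = 0.04, so R = e^0.04 = 1.0408
Risk-neutral probability p = (e^0.04 − 0.8994)/(1.1119 − 0.8994) = 0.1414/0.2125 = 0.6655
Terminal stock prices: S_u = 50.04, S_d = 40.47
Terminal payoffs (S − K): max(4.035, 0) = 4.035, max(-5.529, 0) = 0
Node 0 (S = 45): V_0 = e^(−0.04)·[0.6655·4.0353 + 0.3345·0.0000] = 2.5803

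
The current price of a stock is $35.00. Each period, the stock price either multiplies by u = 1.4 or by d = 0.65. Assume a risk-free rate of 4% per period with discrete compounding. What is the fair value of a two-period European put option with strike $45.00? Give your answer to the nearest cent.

$12.51

Risk-neutral probability p = (1 + 0.04 − 0.65)/(1.4 − 0.65) = 0.3900/0.7500 = 0.5200
Terminal stock prices: S_uu = 68.6, S_ud = 31.85, S_dd = 14.79
Terminal payoffs (K − S): max(-23.6, 0) = 0, max(13.15, 0) = 13.15, max(30.21, 0) = 30.21
Node u (S = 49): V_u = 1/1.04·[0.5200·0.0000 + 0.4800·13.1500] = 6.0692
Node d (S = 22.75): V_d = 1/1.04·[0.5200·13.1500 + 0.4800·30.2125] = 20.5192
Node 0 (S = 35): V_0 = 1/1.04·[0.5200·6.0692 + 0.4800·20.5192] = 12.5050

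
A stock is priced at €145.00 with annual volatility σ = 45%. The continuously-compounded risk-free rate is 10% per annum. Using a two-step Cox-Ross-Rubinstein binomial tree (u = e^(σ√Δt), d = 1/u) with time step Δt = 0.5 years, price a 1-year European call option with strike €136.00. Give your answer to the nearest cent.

CRR parameters: u = e^(σ√Δt) = e^(0.45·√0.5) = 1.3746, d = 1/u = 0.7275
Per-period rate: rΔt = 0.1·0.5 = 0.05, so R = e^0.05 = 1.0513
Risk-neutral probability p = (e^0.05 − 0.7275)/(1.3746 − 0.7275) = 0.3238/0.6472 = 0.5003
Terminal stock prices: S_uu = 274, S_ud = 145, S_dd = 76.73
Terminal payoffs (S − K): max(138, 0) = 138, max(9, 0) = 9, max(-59.27, 0) = 0
Node u (S = 199.3): V_u = e^(−0.05)·[0.5003·138.0005 + 0.4997·9.0000] = 69.9568
Node d (S = 105.5): V_d = e^(−0.05)·[0.5003·9.0000 + 0.4997·0.0000] = 4.2834
Node 0 (S = 145): V_0 = e^(−0.05)·[0.5003·69.9568 + 0.4997·4.2834] = 35.3307

€35.33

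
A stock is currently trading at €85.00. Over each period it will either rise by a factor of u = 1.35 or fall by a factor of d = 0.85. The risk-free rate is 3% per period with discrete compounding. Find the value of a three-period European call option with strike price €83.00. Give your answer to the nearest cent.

€16.47

Risk-neutral probability p = (1 + 0.03 − 0.85)/(1.35 − 0.85) = 0.1800/0.5000 = 0.3600
Terminal stock prices: S_uuu = 209.1, S_uud = 131.7, S_udd = 82.91, S_ddd = 52.2
Terminal payoffs (S − K): max(126.1, 0) = 126.1, max(48.68, 0) = 48.68, max(-0.09313, 0) = 0, max(-30.8, 0) = 0
Node uu (S = 154.9): V_uu = 1/1.03·[0.3600·126.1319 + 0.6400·48.6756] = 74.3300
Node ud (S = 97.54): V_ud = 1/1.03·[0.3600·48.6756 + 0.6400·0.0000] = 17.0128
Node dd (S = 61.41): V_dd = 1/1.03·[0.3600·0.0000 + 0.6400·0.0000] = 0.0000
Node u (S = 114.8): V_u = 1/1.03·[0.3600·74.3300 + 0.6400·17.0128] = 36.5505
Node d (S = 72.25): V_d = 1/1.03·[0.3600·17.0128 + 0.6400·0.0000] = 5.9462
Node 0 (S = 85): V_0 = 1/1.03·[0.3600·36.5505 + 0.6400·5.9462] = 16.4697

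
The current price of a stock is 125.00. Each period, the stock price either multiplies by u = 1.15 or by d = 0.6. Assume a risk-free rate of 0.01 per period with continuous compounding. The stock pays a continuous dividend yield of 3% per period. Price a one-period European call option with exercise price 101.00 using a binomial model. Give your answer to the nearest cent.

29.26

Per-period risk-free factor R = e^0.01 = 1.0101; dividend-adjusted growth = e^(0.01−0.03) = 0.9802.
Risk-neutral probability p = (0.9802 − 0.6)/(1.15 − 0.6) = 0.3802/0.5500 = 0.6913
Terminal stock prices: S_u = 143.8, S_d = 75
Terminal payoffs (S − K): max(42.75, 0) = 42.75, max(-26, 0) = 0
Node 0 (S = 125): V_0 = e^(−0.01)·[0.6913·42.7500 + 0.3087·0.0000] = 29.2578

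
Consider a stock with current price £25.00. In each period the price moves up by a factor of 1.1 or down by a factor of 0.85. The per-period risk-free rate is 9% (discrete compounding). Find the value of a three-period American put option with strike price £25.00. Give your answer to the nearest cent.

Risk-neutral probability p = (1 + 0.09 − 0.85)/(1.1 − 0.85) = 0.2400/0.2500 = 0.9600
Terminal stock prices: S_uuu = 33.28, S_uud = 25.71, S_udd = 19.87, S_ddd = 15.35
Terminal payoffs (K − S): max(-8.275, 0) = 0, max(-0.7125, 0) = 0, max(5.131, 0) = 5.131, max(9.647, 0) = 9.647
Node uu (S = 30.25): continuation = 1/1.09·[0.9600·0.0000 + 0.0400·0.0000] = 0.0000; exercise value = 0.0000 ≤ continuation, so V_uu = 0.0000
Node ud (S = 23.38): continuation = 1/1.09·[0.9600·0.0000 + 0.0400·5.1312] = 0.1883; exercise value = 1.6250 > continuation, so V_ud = 1.6250 (exercise)
Node dd (S = 18.06): continuation = 1/1.09·[0.9600·5.1312 + 0.0400·9.6469] = 4.8733; exercise value = 6.9375 > continuation, so V_dd = 6.9375 (exercise)
Node u (S = 27.5): continuation = 1/1.09·[0.9600·0.0000 + 0.0400·1.6250] = 0.0596; exercise value = 0.0000 ≤ continuation, so V_u = 0.0596
Node d (S = 21.25): continuation = 1/1.09·[0.9600·1.6250 + 0.0400·6.9375] = 1.6858; exercise value = 3.7500 > continuation, so V_d = 3.7500 (exercise)
Node 0 (S = 25): continuation = 1/1.09·[0.9600·0.0596 + 0.0400·3.7500] = 0.1901; exercise value = 0.0000 ≤ continuation, so V_0 = 0.1901

£0.19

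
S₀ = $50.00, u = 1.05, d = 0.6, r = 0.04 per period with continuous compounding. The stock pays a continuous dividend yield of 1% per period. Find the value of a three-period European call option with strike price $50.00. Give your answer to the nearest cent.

Per-period risk-free factor R = e^0.04 = 1.0408; dividend-adjusted growth = e^(0.04−0.01) = 1.0305.
Risk-neutral probability p = (1.0305 − 0.6)/(1.05 − 0.6) = 0.4305/0.4500 = 0.9566
Terminal stock prices: S_uuu = 57.88, S_uud = 33.07, S_udd = 18.9, S_ddd = 10.8
Terminal payoffs (S − K): max(7.881, 0) = 7.881, max(-16.93, 0) = 0, max(-31.1, 0) = 0, max(-39.2, 0) = 0
Node uu (S = 55.12): V_uu = e^(−0.04)·[0.9566·7.8813 + 0.0434·0.0000] = 7.2433
Node ud (S = 31.5): V_ud = e^(−0.04)·[0.9566·0.0000 + 0.0434·0.0000] = 0.0000
Node dd (S = 18): V_dd = e^(−0.04)·[0.9566·0.0000 + 0.0434·0.0000] = 0.0000
Node u (S = 52.5): V_u = e^(−0.04)·[0.9566·7.2433 + 0.0434·0.0000] = 6.6570
Node d (S = 30): V_d = e^(−0.04)·[0.9566·0.0000 + 0.0434·0.0000] = 0.0000
Node 0 (S = 50): V_0 = e^(−0.04)·[0.9566·6.6570 + 0.0434·0.0000] = 6.1182

$6.12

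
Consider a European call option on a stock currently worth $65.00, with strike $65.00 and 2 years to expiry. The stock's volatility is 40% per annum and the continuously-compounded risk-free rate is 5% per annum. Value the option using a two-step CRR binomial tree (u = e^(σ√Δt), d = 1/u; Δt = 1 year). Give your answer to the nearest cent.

CRR parameters: u = e^(σ√Δt) = e^(0.4·√1) = 1.4918, d = 1/u = 0.6703
Per-period rate: rΔt = 0.05·1 = 0.05, so R = e^0.05 = 1.0513
Risk-neutral probability p = (e^0.05 − 0.6703)/(1.4918 − 0.6703) = 0.3810/0.8215 = 0.4637
Terminal stock prices: S_uu = 144.7, S_ud = 65, S_dd = 29.21
Terminal payoffs (S − K): max(79.66, 0) = 79.66, max(0, 0) = 0, max(-35.79, 0) = 0
Node u (S = 96.97): V_u = e^(−0.05)·[0.4637·79.6602 + 0.5363·0.0000] = 35.1387
Node d (S = 43.57): V_d = e^(−0.05)·[0.4637·0.0000 + 0.5363·0.0000] = 0.0000
Node 0 (S = 65): V_0 = e^(−0.05)·[0.4637·35.1387 + 0.5363·0.0000] = 15.4999

$15.50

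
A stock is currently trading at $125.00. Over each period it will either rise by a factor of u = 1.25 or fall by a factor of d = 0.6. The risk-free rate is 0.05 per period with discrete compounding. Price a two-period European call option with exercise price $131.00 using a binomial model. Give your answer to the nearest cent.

$27.96

Risk-neutral probability p = (1 + 0.05 − 0.6)/(1.25 − 0.6) = 0.4500/0.6500 = 0.6923
Terminal stock prices: S_uu = 195.3, S_ud = 93.75, S_dd = 45
Terminal payoffs (S − K): max(64.31, 0) = 64.31, max(-37.25, 0) = 0, max(-86, 0) = 0
Node u (S = 156.2): V_u = 1/1.05·[0.6923·64.3125 + 0.3077·0.0000] = 42.4038
Node d (S = 75): V_d = 1/1.05·[0.6923·0.0000 + 0.3077·0.0000] = 0.0000
Node 0 (S = 125): V_0 = 1/1.05·[0.6923·42.4038 + 0.3077·0.0000] = 27.9586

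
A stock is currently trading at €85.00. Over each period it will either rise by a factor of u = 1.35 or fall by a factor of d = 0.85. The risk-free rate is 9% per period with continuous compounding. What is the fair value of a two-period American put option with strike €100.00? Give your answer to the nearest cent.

Risk-neutral probability p = (e^0.09 − 0.85)/(1.35 − 0.85) = 0.2442/0.5000 = 0.4883
Terminal stock prices: S_uu = 154.9, S_ud = 97.54, S_dd = 61.41
Terminal payoffs (K − S): max(-54.91, 0) = 0, max(2.462, 0) = 2.462, max(38.59, 0) = 38.59
Node u (S = 114.8): continuation = e^(−0.09)·[0.4883·0.0000 + 0.5117·2.4625] = 1.1515; exercise value = 0.0000 ≤ continuation, so V_u = 1.1515
Node d (S = 72.25): continuation = e^(−0.09)·[0.4883·2.4625 + 0.5117·38.5875] = 19.1431; exercise value = 27.7500 > continuation, so V_d = 27.7500 (exercise)
Node 0 (S = 85): continuation = e^(−0.09)·[0.4883·1.1515 + 0.5117·27.7500] = 13.4902; exercise value = 15.0000 > continuation, so V_0 = 15.0000 (exercise)

€15.00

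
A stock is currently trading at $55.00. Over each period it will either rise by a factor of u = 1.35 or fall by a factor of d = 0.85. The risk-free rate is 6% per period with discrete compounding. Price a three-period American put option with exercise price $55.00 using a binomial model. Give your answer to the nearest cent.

$4.89

Risk-neutral probability p = (1 + 0.06 − 0.85)/(1.35 − 0.85) = 0.2100/0.5000 = 0.4200
Terminal stock prices: S_uuu = 135.3, S_uud = 85.2, S_udd = 53.65, S_ddd = 33.78
Terminal payoffs (K − S): max(-80.32, 0) = 0, max(-30.2, 0) = 0, max(1.354, 0) = 1.354, max(21.22, 0) = 21.22
Node uu (S = 100.2): continuation = 1/1.06·[0.4200·0.0000 + 0.5800·0.0000] = 0.0000; exercise value = 0.0000 ≤ continuation, so V_uu = 0.0000
Node ud (S = 63.11): continuation = 1/1.06·[0.4200·0.0000 + 0.5800·1.3544] = 0.7411; exercise value = 0.0000 ≤ continuation, so V_ud = 0.7411
Node dd (S = 39.74): continuation = 1/1.06·[0.4200·1.3544 + 0.5800·21.2231] = 12.1493; exercise value = 15.2625 > continuation, so V_dd = 15.2625 (exercise)
Node u (S = 74.25): continuation = 1/1.06·[0.4200·0.0000 + 0.5800·0.7411] = 0.4055; exercise value = 0.0000 ≤ continuation, so V_u = 0.4055
Node d (S = 46.75): continuation = 1/1.06·[0.4200·0.7411 + 0.5800·15.2625] = 8.6448; exercise value = 8.2500 ≤ continuation, so V_d = 8.6448
Node 0 (S = 55): continuation = 1/1.06·[0.4200·0.4055 + 0.5800·8.6448] = 4.8908; exercise value = 0.0000 ≤ continuation, so V_0 = 4.8908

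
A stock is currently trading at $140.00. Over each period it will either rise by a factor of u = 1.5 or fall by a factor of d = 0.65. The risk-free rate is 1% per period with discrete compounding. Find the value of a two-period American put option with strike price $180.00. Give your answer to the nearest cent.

$61.21

Risk-neutral probability p = (1 + 0.01 − 0.65)/(1.5 − 0.65) = 0.3600/0.8500 = 0.4235
Terminal stock prices: S_uu = 315, S_ud = 136.5, S_dd = 59.15
Terminal payoffs (K − S): max(-135, 0) = 0, max(43.5, 0) = 43.5, max(120.8, 0) = 120.8
Node u (S = 210): continuation = 1/1.01·[0.4235·0.0000 + 0.5765·43.5000] = 24.8282; exercise value = 0.0000 ≤ continuation, so V_u = 24.8282
Node d (S = 91): continuation = 1/1.01·[0.4235·43.5000 + 0.5765·120.8500] = 87.2178; exercise value = 89.0000 > continuation, so V_d = 89.0000 (exercise)
Node 0 (S = 140): continuation = 1/1.01·[0.4235·24.8282 + 0.5765·89.0000] = 61.2093; exercise value = 40.0000 ≤ continuation, so V_0 = 61.2093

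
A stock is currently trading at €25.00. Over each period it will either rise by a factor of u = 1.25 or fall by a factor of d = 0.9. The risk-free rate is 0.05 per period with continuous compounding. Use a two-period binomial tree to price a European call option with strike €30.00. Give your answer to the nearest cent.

€1.53

Risk-neutral probability p = (e^0.05 − 0.9)/(1.25 − 0.9) = 0.1513/0.3500 = 0.4322
Terminal stock prices: S_uu = 39.06, S_ud = 28.12, S_dd = 20.25
Terminal payoffs (S − K): max(9.062, 0) = 9.062, max(-1.875, 0) = 0, max(-9.75, 0) = 0
Node u (S = 31.25): V_u = e^(−0.05)·[0.4322·9.0625 + 0.5678·0.0000] = 3.7258
Node d (S = 22.5): V_d = e^(−0.05)·[0.4322·0.0000 + 0.5678·0.0000] = 0.0000
Node 0 (S = 25): V_0 = e^(−0.05)·[0.4322·3.7258 + 0.5678·0.0000] = 1.5318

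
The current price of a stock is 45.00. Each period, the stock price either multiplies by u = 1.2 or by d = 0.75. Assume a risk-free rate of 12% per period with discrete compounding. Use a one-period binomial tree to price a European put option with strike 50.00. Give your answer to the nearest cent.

Risk-neutral probability p = (1 + 0.12 − 0.75)/(1.2 − 0.75) = 0.3700/0.4500 = 0.8222
Terminal stock prices: S_u = 54, S_d = 33.75
Terminal payoffs (K − S): max(-4, 0) = 0, max(16.25, 0) = 16.25
Node 0 (S = 45): V_0 = 1/1.12·[0.8222·0.0000 + 0.1778·16.2500] = 2.5794

2.58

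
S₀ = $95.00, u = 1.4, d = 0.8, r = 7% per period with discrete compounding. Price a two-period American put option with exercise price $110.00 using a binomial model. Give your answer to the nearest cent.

Risk-neutral probability p = (1 + 0.07 − 0.8)/(1.4 − 0.8) = 0.2700/0.6000 = 0.4500
Terminal stock prices: S_uu = 186.2, S_ud = 106.4, S_dd = 60.8
Terminal payoffs (K − S): max(-76.2, 0) = 0, max(3.6, 0) = 3.6, max(49.2, 0) = 49.2
Node u (S = 133): continuation = 1/1.07·[0.4500·0.0000 + 0.5500·3.6000] = 1.8505; exercise value = 0.0000 ≤ continuation, so V_u = 1.8505
Node d (S = 76): continuation = 1/1.07·[0.4500·3.6000 + 0.5500·49.2000] = 26.8037; exercise value = 34.0000 > continuation, so V_d = 34.0000 (exercise)
Node 0 (S = 95): continuation = 1/1.07·[0.4500·1.8505 + 0.5500·34.0000] = 18.2549; exercise value = 15.0000 ≤ continuation, so V_0 = 18.2549

$18.25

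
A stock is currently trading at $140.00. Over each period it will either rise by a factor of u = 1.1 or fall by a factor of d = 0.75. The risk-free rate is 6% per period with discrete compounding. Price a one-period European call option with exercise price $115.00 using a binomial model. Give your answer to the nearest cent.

Risk-neutral probability p = (1 + 0.06 − 0.75)/(1.1 − 0.75) = 0.3100/0.3500 = 0.8857
Terminal stock prices: S_u = 154, S_d = 105
Terminal payoffs (S − K): max(39, 0) = 39, max(-10, 0) = 0
Node 0 (S = 140): V_0 = 1/1.06·[0.8857·39.0000 + 0.1143·0.0000] = 32.5876

$32.59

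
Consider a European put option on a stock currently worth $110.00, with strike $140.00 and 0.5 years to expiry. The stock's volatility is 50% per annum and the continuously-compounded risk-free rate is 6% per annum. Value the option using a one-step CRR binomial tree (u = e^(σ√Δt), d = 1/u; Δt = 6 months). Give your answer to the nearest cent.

CRR parameters: u = e^(σ√Δt) = e^(0.5·√0.5) = 1.4241, d = 1/u = 0.7022
Per-period rate: rΔt = 0.06·0.5 = 0.03, so R = e^0.03 = 1.0305
Risk-neutral probability p = (e^0.03 − 0.7022)/(1.4241 − 0.7022) = 0.3283/0.7219 = 0.4547
Terminal stock prices: S_u = 156.7, S_d = 77.24
Terminal payoffs (K − S): max(-16.65, 0) = 0, max(62.76, 0) = 62.76
Node 0 (S = 110): V_0 = e^(−0.03)·[0.4547·0.0000 + 0.5453·62.7593] = 33.2108

$33.21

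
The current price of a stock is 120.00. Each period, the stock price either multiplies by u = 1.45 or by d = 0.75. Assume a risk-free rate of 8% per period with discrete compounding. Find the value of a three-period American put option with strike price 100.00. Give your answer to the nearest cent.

Risk-neutral probability p = (1 + 0.08 − 0.75)/(1.45 − 0.75) = 0.3300/0.7000 = 0.4714
Terminal stock prices: S_uuu = 365.8, S_uud = 189.2, S_udd = 97.88, S_ddd = 50.62
Terminal payoffs (K − S): max(-265.8, 0) = 0, max(-89.23, 0) = 0, max(2.125, 0) = 2.125, max(49.38, 0) = 49.38
Node uu (S = 252.3): continuation = 1/1.08·[0.4714·0.0000 + 0.5286·0.0000] = 0.0000; exercise value = 0.0000 ≤ continuation, so V_uu = 0.0000
Node ud (S = 130.5): continuation = 1/1.08·[0.4714·0.0000 + 0.5286·2.1250] = 1.0400; exercise value = 0.0000 ≤ continuation, so V_ud = 1.0400
Node dd (S = 67.5): continuation = 1/1.08·[0.4714·2.1250 + 0.5286·49.3750] = 25.0926; exercise value = 32.5000 > continuation, so V_dd = 32.5000 (exercise)
Node u (S = 174): continuation = 1/1.08·[0.4714·0.0000 + 0.5286·1.0400] = 0.5090; exercise value = 0.0000 ≤ continuation, so V_u = 0.5090
Node d (S = 90): continuation = 1/1.08·[0.4714·1.0400 + 0.5286·32.5000] = 16.3601; exercise value = 10.0000 ≤ continuation, so V_d = 16.3601
Node 0 (S = 120): continuation = 1/1.08·[0.4714·0.5090 + 0.5286·16.3601] = 8.2291; exercise value = 0.0000 ≤ continuation, so V_0 = 8.2291

8.23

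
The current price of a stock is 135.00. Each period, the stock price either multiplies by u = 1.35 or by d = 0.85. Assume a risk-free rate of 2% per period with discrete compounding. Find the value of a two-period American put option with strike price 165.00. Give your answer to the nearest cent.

Risk-neutral probability p = (1 + 0.02 − 0.85)/(1.35 − 0.85) = 0.1700/0.5000 = 0.3400
Terminal stock prices: S_uu = 246, S_ud = 154.9, S_dd = 97.54
Terminal payoffs (K − S): max(-81.04, 0) = 0, max(10.09, 0) = 10.09, max(67.46, 0) = 67.46
Node u (S = 182.2): continuation = 1/1.02·[0.3400·0.0000 + 0.6600·10.0875] = 6.5272; exercise value = 0.0000 ≤ continuation, so V_u = 6.5272
Node d (S = 114.8): continuation = 1/1.02·[0.3400·10.0875 + 0.6600·67.4625] = 47.0147; exercise value = 50.2500 > continuation, so V_d = 50.2500 (exercise)
Node 0 (S = 135): continuation = 1/1.02·[0.3400·6.5272 + 0.6600·50.2500] = 34.6904; exercise value = 30.0000 ≤ continuation, so V_0 = 34.6904

34.69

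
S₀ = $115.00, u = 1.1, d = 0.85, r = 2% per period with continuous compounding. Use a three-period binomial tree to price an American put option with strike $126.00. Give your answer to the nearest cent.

$13.77

Risk-neutral probability p = (e^0.02 − 0.85)/(1.1 − 0.85) = 0.1702/0.2500 = 0.6808
Terminal stock prices: S_uuu = 153.1, S_uud = 118.3, S_udd = 91.4, S_ddd = 70.62
Terminal payoffs (K − S): max(-27.07, 0) = 0, max(7.722, 0) = 7.722, max(34.6, 0) = 34.6, max(55.38, 0) = 55.38
Node uu (S = 139.2): continuation = e^(−0.02)·[0.6808·0.0000 + 0.3192·7.7225] = 2.4162; exercise value = 0.0000 ≤ continuation, so V_uu = 2.4162
Node ud (S = 107.5): continuation = e^(−0.02)·[0.6808·7.7225 + 0.3192·34.6038] = 15.9800; exercise value = 18.4750 > continuation, so V_ud = 18.4750 (exercise)
Node dd (S = 83.09): continuation = e^(−0.02)·[0.6808·34.6038 + 0.3192·55.3756] = 40.4175; exercise value = 42.9125 > continuation, so V_dd = 42.9125 (exercise)
Node u (S = 126.5): continuation = e^(−0.02)·[0.6808·2.4162 + 0.3192·18.4750] = 7.3927; exercise value = 0.0000 ≤ continuation, so V_u = 7.3927
Node d (S = 97.75): continuation = e^(−0.02)·[0.6808·18.4750 + 0.3192·42.9125] = 25.7550; exercise value = 28.2500 > continuation, so V_d = 28.2500 (exercise)
Node 0 (S = 115): continuation = e^(−0.02)·[0.6808·7.3927 + 0.3192·28.2500] = 13.7720; exercise value = 11.0000 ≤ continuation, so V_0 = 13.7720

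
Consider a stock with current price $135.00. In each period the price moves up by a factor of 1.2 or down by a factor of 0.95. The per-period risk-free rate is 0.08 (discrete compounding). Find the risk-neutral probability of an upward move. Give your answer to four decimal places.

p = 0.5200

Risk-neutral probability p = (1 + 0.08 − 0.95)/(1.2 − 0.95) = 0.1300/0.2500 = 0.5200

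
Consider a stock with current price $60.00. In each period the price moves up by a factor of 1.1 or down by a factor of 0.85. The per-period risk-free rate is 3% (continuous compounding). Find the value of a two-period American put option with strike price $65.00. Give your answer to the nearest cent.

Risk-neutral probability p = (e^0.03 − 0.85)/(1.1 − 0.85) = 0.1805/0.2500 = 0.7218
Terminal stock prices: S_uu = 72.6, S_ud = 56.1, S_dd = 43.35
Terminal payoffs (K − S): max(-7.6, 0) = 0, max(8.9, 0) = 8.9, max(21.65, 0) = 21.65
Node u (S = 66): continuation = e^(−0.03)·[0.7218·0.0000 + 0.2782·8.9000] = 2.4026; exercise value = 0.0000 ≤ continuation, so V_u = 2.4026
Node d (S = 51): continuation = e^(−0.03)·[0.7218·8.9000 + 0.2782·21.6500] = 12.0790; exercise value = 14.0000 > continuation, so V_d = 14.0000 (exercise)
Node 0 (S = 60): continuation = e^(−0.03)·[0.7218·2.4026 + 0.2782·14.0000] = 5.4625; exercise value = 5.0000 ≤ continuation, so V_0 = 5.4625

$5.46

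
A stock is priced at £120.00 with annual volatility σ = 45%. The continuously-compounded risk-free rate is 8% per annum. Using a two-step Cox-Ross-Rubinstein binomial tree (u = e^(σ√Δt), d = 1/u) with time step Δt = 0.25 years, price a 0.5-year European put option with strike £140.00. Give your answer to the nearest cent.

CRR parameters: u = e^(σ√Δt) = e^(0.45·√0.25) = 1.2523, d = 1/u = 0.7985
Per-period rate: rΔt = 0.08·0.25 = 0.02, so R = e^0.02 = 1.0202
Risk-neutral probability p = (e^0.02 − 0.7985)/(1.2523 − 0.7985) = 0.2217/0.4538 = 0.4885
Terminal stock prices: S_uu = 188.2, S_ud = 120, S_dd = 76.52
Terminal payoffs (K − S): max(-48.2, 0) = 0, max(20, 0) = 20, max(63.48, 0) = 63.48
Node u (S = 150.3): V_u = e^(−0.02)·[0.4885·0.0000 + 0.5115·20.0000] = 10.0274
Node d (S = 95.82): V_d = e^(−0.02)·[0.4885·20.0000 + 0.5115·63.4846] = 41.4059
Node 0 (S = 120): V_0 = e^(−0.02)·[0.4885·10.0274 + 0.5115·41.4059] = 25.5611

£25.56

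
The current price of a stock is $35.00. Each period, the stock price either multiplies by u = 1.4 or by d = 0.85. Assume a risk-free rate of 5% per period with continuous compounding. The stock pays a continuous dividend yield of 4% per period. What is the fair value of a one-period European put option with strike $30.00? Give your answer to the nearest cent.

Per-period risk-free factor R = e^0.05 = 1.0513; dividend-adjusted growth = e^(0.05−0.04) = 1.0101.
Risk-neutral probability p = (1.0101 − 0.85)/(1.4 − 0.85) = 0.1601/0.5500 = 0.2910
Terminal stock prices: S_u = 49, S_d = 29.75
Terminal payoffs (K − S): max(-19, 0) = 0, max(0.25, 0) = 0.25
Node 0 (S = 35): V_0 = e^(−0.05)·[0.2910·0.0000 + 0.7090·0.2500] = 0.1686

$0.17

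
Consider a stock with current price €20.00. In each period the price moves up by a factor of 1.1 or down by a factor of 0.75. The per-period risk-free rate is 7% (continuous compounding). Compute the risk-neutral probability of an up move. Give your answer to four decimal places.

Risk-neutral probability p = (e^0.07 − 0.75)/(1.1 − 0.75) = 0.3225/0.3500 = 0.9215

p = 0.9215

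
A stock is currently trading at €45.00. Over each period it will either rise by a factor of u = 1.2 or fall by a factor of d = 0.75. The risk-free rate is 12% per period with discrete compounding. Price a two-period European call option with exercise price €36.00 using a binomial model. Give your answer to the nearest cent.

€16.57

Risk-neutral probability p = (1 + 0.12 − 0.75)/(1.2 − 0.75) = 0.3700/0.4500 = 0.8222
Terminal stock prices: S_uu = 64.8, S_ud = 40.5, S_dd = 25.31
Terminal payoffs (S − K): max(28.8, 0) = 28.8, max(4.5, 0) = 4.5, max(-10.69, 0) = 0
Node u (S = 54): V_u = 1/1.12·[0.8222·28.8000 + 0.1778·4.5000] = 21.8571
Node d (S = 33.75): V_d = 1/1.12·[0.8222·4.5000 + 0.1778·0.0000] = 3.3036
Node 0 (S = 45): V_0 = 1/1.12·[0.8222·21.8571 + 0.1778·3.3036] = 16.5703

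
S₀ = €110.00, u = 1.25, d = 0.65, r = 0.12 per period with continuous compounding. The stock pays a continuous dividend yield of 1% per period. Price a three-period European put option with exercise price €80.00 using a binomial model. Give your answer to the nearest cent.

Per-period risk-free factor R = e^0.12 = 1.1275; dividend-adjusted growth = e^(0.12−0.01) = 1.1163.
Risk-neutral probability p = (1.1163 − 0.65)/(1.25 − 0.65) = 0.4663/0.6000 = 0.7771
Terminal stock prices: S_uuu = 214.8, S_uud = 111.7, S_udd = 58.09, S_ddd = 30.21
Terminal payoffs (K − S): max(-134.8, 0) = 0, max(-31.72, 0) = 0, max(21.91, 0) = 21.91, max(49.79, 0) = 49.79
Node uu (S = 171.9): V_uu = e^(−0.12)·[0.7771·0.0000 + 0.2229·0.0000] = 0.0000
Node ud (S = 89.38): V_ud = e^(−0.12)·[0.7771·0.0000 + 0.2229·21.9062] = 4.3302
Node dd (S = 46.48): V_dd = e^(−0.12)·[0.7771·21.9062 + 0.2229·49.7912] = 24.9411
Node u (S = 137.5): V_u = e^(−0.12)·[0.7771·0.0000 + 0.2229·4.3302] = 0.8559
Node d (S = 71.5): V_d = e^(−0.12)·[0.7771·4.3302 + 0.2229·24.9411] = 7.9146
Node 0 (S = 110): V_0 = e^(−0.12)·[0.7771·0.8559 + 0.2229·7.9146] = 2.1544

€2.15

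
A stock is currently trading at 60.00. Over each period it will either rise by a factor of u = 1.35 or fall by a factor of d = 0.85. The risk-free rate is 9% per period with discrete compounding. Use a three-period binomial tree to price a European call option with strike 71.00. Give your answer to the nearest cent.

Risk-neutral probability p = (1 + 0.09 − 0.85)/(1.35 − 0.85) = 0.2400/0.5000 = 0.4800
Terminal stock prices: S_uuu = 147.6, S_uud = 92.95, S_udd = 58.52, S_ddd = 36.85
Terminal payoffs (S − K): max(76.62, 0) = 76.62, max(21.95, 0) = 21.95, max(-12.48, 0) = 0, max(-34.15, 0) = 0
Node uu (S = 109.4): V_uu = 1/1.09·[0.4800·76.6225 + 0.5200·21.9475] = 44.2124
Node ud (S = 68.85): V_ud = 1/1.09·[0.4800·21.9475 + 0.5200·0.0000] = 9.6650
Node dd (S = 43.35): V_dd = 1/1.09·[0.4800·0.0000 + 0.5200·0.0000] = 0.0000
Node u (S = 81): V_u = 1/1.09·[0.4800·44.2124 + 0.5200·9.6650] = 24.0805
Node d (S = 51): V_d = 1/1.09·[0.4800·9.6650 + 0.5200·0.0000] = 4.2561
Node 0 (S = 60): V_0 = 1/1.09·[0.4800·24.0805 + 0.5200·4.2561] = 12.6347

12.63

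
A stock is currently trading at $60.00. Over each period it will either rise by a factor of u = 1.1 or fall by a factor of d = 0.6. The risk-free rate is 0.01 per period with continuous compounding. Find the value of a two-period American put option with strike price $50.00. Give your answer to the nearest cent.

$4.00

Risk-neutral probability p = (e^0.01 − 0.6)/(1.1 − 0.6) = 0.4101/0.5000 = 0.8201
Terminal stock prices: S_uu = 72.6, S_ud = 39.6, S_dd = 21.6
Terminal payoffs (K − S): max(-22.6, 0) = 0, max(10.4, 0) = 10.4, max(28.4, 0) = 28.4
Node u (S = 66): continuation = e^(−0.01)·[0.8201·0.0000 + 0.1799·10.4000] = 1.8523; exercise value = 0.0000 ≤ continuation, so V_u = 1.8523
Node d (S = 36): continuation = e^(−0.01)·[0.8201·10.4000 + 0.1799·28.4000] = 13.5025; exercise value = 14.0000 > continuation, so V_d = 14.0000 (exercise)
Node 0 (S = 60): continuation = e^(−0.01)·[0.8201·1.8523 + 0.1799·14.0000] = 3.9975; exercise value = 0.0000 ≤ continuation, so V_0 = 3.9975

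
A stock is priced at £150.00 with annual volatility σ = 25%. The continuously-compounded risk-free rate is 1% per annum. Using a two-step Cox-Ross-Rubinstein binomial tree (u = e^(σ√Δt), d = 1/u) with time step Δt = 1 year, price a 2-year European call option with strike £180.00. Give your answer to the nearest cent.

CRR parameters: u = e^(σ√Δt) = e^(0.25·√1) = 1.2840, d = 1/u = 0.7788
Per-period rate: rΔt = 0.01·1 = 0.01, so R = e^0.01 = 1.0101
Risk-neutral probability p = (e^0.01 − 0.7788)/(1.2840 − 0.7788) = 0.2312/0.5052 = 0.4577
Terminal stock prices: S_uu = 247.3, S_ud = 150, S_dd = 90.98
Terminal payoffs (S − K): max(67.31, 0) = 67.31, max(-30, 0) = 0, max(-89.02, 0) = 0
Node u (S = 192.6): V_u = e^(−0.01)·[0.4577·67.3082 + 0.5423·0.0000] = 30.5015
Node d (S = 116.8): V_d = e^(−0.01)·[0.4577·0.0000 + 0.5423·0.0000] = 0.0000
Node 0 (S = 150): V_0 = e^(−0.01)·[0.4577·30.5015 + 0.5423·0.0000] = 13.8221

£13.82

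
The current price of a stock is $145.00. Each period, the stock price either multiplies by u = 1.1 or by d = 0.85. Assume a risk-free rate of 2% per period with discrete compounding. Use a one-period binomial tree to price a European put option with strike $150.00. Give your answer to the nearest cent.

Risk-neutral probability p = (1 + 0.02 − 0.85)/(1.1 − 0.85) = 0.1700/0.2500 = 0.6800
Terminal stock prices: S_u = 159.5, S_d = 123.2
Terminal payoffs (K − S): max(-9.5, 0) = 0, max(26.75, 0) = 26.75
Node 0 (S = 145): V_0 = 1/1.02·[0.6800·0.0000 + 0.3200·26.7500] = 8.3922

$8.39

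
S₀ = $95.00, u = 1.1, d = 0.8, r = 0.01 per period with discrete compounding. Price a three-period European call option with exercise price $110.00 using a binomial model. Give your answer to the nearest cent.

$5.47

Risk-neutral probability p = (1 + 0.01 − 0.8)/(1.1 − 0.8) = 0.2100/0.3000 = 0.7000
Terminal stock prices: S_uuu = 126.4, S_uud = 91.96, S_udd = 66.88, S_ddd = 48.64
Terminal payoffs (S − K): max(16.45, 0) = 16.45, max(-18.04, 0) = 0, max(-43.12, 0) = 0, max(-61.36, 0) = 0
Node uu (S = 115): V_uu = 1/1.01·[0.7000·16.4450 + 0.3000·0.0000] = 11.3975
Node ud (S = 83.6): V_ud = 1/1.01·[0.7000·0.0000 + 0.3000·0.0000] = 0.0000
Node dd (S = 60.8): V_dd = 1/1.01·[0.7000·0.0000 + 0.3000·0.0000] = 0.0000
Node u (S = 104.5): V_u = 1/1.01·[0.7000·11.3975 + 0.3000·0.0000] = 7.8993
Node d (S = 76): V_d = 1/1.01·[0.7000·0.0000 + 0.3000·0.0000] = 0.0000
Node 0 (S = 95): V_0 = 1/1.01·[0.7000·7.8993 + 0.3000·0.0000] = 5.4747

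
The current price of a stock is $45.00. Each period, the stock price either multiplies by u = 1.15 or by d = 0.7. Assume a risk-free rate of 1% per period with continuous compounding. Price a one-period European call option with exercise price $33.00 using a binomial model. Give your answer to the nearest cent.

$12.79

Risk-neutral probability p = (e^0.01 − 0.7)/(1.15 − 0.7) = 0.3101/0.4500 = 0.6890
Terminal stock prices: S_u = 51.75, S_d = 31.5
Terminal payoffs (S − K): max(18.75, 0) = 18.75, max(-1.5, 0) = 0
Node 0 (S = 45): V_0 = e^(−0.01)·[0.6890·18.7500 + 0.3110·0.0000] = 12.7902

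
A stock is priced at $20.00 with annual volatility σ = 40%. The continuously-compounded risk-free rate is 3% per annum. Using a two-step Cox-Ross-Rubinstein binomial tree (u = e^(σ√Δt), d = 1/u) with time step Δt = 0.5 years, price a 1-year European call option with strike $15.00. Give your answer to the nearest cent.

$6.49

CRR parameters: u = e^(σ√Δt) = e^(0.4·√0.5) = 1.3269, d = 1/u = 0.7536
Per-period rate: rΔt = 0.03·0.5 = 0.015, so R = e^0.015 = 1.0151
Risk-neutral probability p = (e^0.015 − 0.7536)/(1.3269 − 0.7536) = 0.2615/0.5733 = 0.4561
Terminal stock prices: S_uu = 35.21, S_ud = 20, S_dd = 11.36
Terminal payoffs (S − K): max(20.21, 0) = 20.21, max(5, 0) = 5, max(-3.641, 0) = 0
Node u (S = 26.54): V_u = e^(−0.015)·[0.4561·20.2131 + 0.5439·5.0000] = 11.7612
Node d (S = 15.07): V_d = e^(−0.015)·[0.4561·5.0000 + 0.5439·0.0000] = 2.2466
Node 0 (S = 20): V_0 = e^(−0.015)·[0.4561·11.7612 + 0.5439·2.2466] = 6.4884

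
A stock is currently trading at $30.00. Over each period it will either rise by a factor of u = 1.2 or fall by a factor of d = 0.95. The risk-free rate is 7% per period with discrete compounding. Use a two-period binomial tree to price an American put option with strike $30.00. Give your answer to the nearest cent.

$0.73

Risk-neutral probability p = (1 + 0.07 − 0.95)/(1.2 − 0.95) = 0.1200/0.2500 = 0.4800
Terminal stock prices: S_uu = 43.2, S_ud = 34.2, S_dd = 27.07
Terminal payoffs (K − S): max(-13.2, 0) = 0, max(-4.2, 0) = 0, max(2.925, 0) = 2.925
Node u (S = 36): continuation = 1/1.07·[0.4800·0.0000 + 0.5200·0.0000] = 0.0000; exercise value = 0.0000 ≤ continuation, so V_u = 0.0000
Node d (S = 28.5): continuation = 1/1.07·[0.4800·0.0000 + 0.5200·2.9250] = 1.4215; exercise value = 1.5000 > continuation, so V_d = 1.5000 (exercise)
Node 0 (S = 30): continuation = 1/1.07·[0.4800·0.0000 + 0.5200·1.5000] = 0.7290; exercise value = 0.0000 ≤ continuation, so V_0 = 0.7290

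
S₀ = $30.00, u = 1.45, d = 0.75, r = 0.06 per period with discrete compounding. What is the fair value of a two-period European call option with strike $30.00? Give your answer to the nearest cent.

Risk-neutral probability p = (1 + 0.06 − 0.75)/(1.45 − 0.75) = 0.3100/0.7000 = 0.4429
Terminal stock prices: S_uu = 63.08, S_ud = 32.62, S_dd = 16.88
Terminal payoffs (S − K): max(33.08, 0) = 33.08, max(2.625, 0) = 2.625, max(-13.12, 0) = 0
Node u (S = 43.5): V_u = 1/1.06·[0.4429·33.0750 + 0.5571·2.6250] = 15.1981
Node d (S = 22.5): V_d = 1/1.06·[0.4429·2.6250 + 0.5571·0.0000] = 1.0967
Node 0 (S = 30): V_0 = 1/1.06·[0.4429·15.1981 + 0.5571·1.0967] = 6.9260

$6.93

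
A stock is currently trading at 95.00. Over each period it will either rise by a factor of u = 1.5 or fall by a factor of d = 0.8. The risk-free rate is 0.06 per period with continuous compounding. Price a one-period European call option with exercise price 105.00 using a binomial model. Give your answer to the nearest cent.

Risk-neutral probability p = (e^0.06 − 0.8)/(1.5 − 0.8) = 0.2618/0.7000 = 0.3741
Terminal stock prices: S_u = 142.5, S_d = 76
Terminal payoffs (S − K): max(37.5, 0) = 37.5, max(-29, 0) = 0
Node 0 (S = 95): V_0 = e^(−0.06)·[0.3741·37.5000 + 0.6259·0.0000] = 13.2101

13.21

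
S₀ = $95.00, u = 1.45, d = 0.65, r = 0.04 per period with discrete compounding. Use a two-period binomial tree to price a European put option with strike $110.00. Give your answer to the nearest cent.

Risk-neutral probability p = (1 + 0.04 − 0.65)/(1.45 − 0.65) = 0.3900/0.8000 = 0.4875
Terminal stock prices: S_uu = 199.7, S_ud = 89.54, S_dd = 40.14
Terminal payoffs (K − S): max(-89.74, 0) = 0, max(20.46, 0) = 20.46, max(69.86, 0) = 69.86
Node u (S = 137.8): V_u = 1/1.04·[0.4875·0.0000 + 0.5125·20.4625] = 10.0837
Node d (S = 61.75): V_d = 1/1.04·[0.4875·20.4625 + 0.5125·69.8625] = 44.0192
Node 0 (S = 95): V_0 = 1/1.04·[0.4875·10.0837 + 0.5125·44.0192] = 26.4189

$26.42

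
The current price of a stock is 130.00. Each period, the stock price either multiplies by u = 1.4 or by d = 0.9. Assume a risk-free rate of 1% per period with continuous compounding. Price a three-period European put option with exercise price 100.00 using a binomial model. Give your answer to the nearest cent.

Risk-neutral probability p = (e^0.01 − 0.9)/(1.4 − 0.9) = 0.1101/0.5000 = 0.2201
Terminal stock prices: S_uuu = 356.7, S_uud = 229.3, S_udd = 147.4, S_ddd = 94.77
Terminal payoffs (K − S): max(-256.7, 0) = 0, max(-129.3, 0) = 0, max(-47.42, 0) = 0, max(5.23, 0) = 5.23
Node uu (S = 254.8): V_uu = e^(−0.01)·[0.2201·0.0000 + 0.7799·0.0000] = 0.0000
Node ud (S = 163.8): V_ud = e^(−0.01)·[0.2201·0.0000 + 0.7799·0.0000] = 0.0000
Node dd (S = 105.3): V_dd = e^(−0.01)·[0.2201·0.0000 + 0.7799·5.2300] = 4.0383
Node u (S = 182): V_u = e^(−0.01)·[0.2201·0.0000 + 0.7799·0.0000] = 0.0000
Node d (S = 117): V_d = e^(−0.01)·[0.2201·0.0000 + 0.7799·4.0383] = 3.1181
Node 0 (S = 130): V_0 = e^(−0.01)·[0.2201·0.0000 + 0.7799·3.1181] = 2.4076

2.41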